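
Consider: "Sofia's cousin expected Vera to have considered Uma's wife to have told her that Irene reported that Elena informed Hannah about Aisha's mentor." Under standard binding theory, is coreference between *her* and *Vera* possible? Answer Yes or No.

*Vera* is an R-expression; Principle C requires it to be free (not bound by any c-commanding expression).
— her: object of the clause headed by 'told'; the pronoun does not c-command the R-expression — coreference allowed.

Yes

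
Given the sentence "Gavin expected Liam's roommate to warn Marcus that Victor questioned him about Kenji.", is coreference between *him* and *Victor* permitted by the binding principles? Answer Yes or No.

*him* is a pronoun; Principle B requires it to be free in its binding domain — the clause headed by 'questioned'.
— Victor: subject of the clause headed by 'questioned'; c-commands the pronoun within its binding domain — blocked (Principle B).

No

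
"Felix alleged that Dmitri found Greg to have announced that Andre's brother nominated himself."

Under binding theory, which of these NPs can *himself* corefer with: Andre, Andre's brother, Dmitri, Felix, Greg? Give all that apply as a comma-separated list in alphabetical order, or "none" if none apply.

*himself* is a reflexive; Principle A requires it to be bound within its binding domain — the clause headed by 'nominated'.
— Andre: possessor inside the subject DP of the clause headed by 'nominated'; does not c-command the reflexive — cannot bind it (Principle A).
— Andre's brother: subject of the clause headed by 'nominated'; c-commands the reflexive within its binding domain — allowed (Principle A).
— Dmitri: subject of the clause headed by 'found'; c-commands the reflexive but lies outside its binding domain — cannot bind it (Principle A).
— Felix: subject of the matrix clause; c-commands the reflexive but lies outside its binding domain — cannot bind it (Principle A).
— Greg: subject of the clause headed by 'announced'; c-commands the reflexive but lies outside its binding domain — cannot bind it (Principle A).

Andre's brother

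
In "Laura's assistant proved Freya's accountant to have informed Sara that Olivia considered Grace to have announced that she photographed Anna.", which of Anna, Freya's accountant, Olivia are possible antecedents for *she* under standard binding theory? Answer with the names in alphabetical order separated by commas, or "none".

*she* is a pronoun; Principle B requires it to be free in its binding domain — the clause headed by 'photographed'.
— Anna: object of the clause headed by 'photographed'; is c-commanded by the pronoun; coreference would bind this R-expression — blocked (Principle C).
— Freya's accountant: subject of the clause headed by 'informed'; c-commands the pronoun but lies outside its binding domain — allowed.
— Olivia: subject of the clause headed by 'considered'; c-commands the pronoun but lies outside its binding domain — allowed.

Freya's accountant, Olivia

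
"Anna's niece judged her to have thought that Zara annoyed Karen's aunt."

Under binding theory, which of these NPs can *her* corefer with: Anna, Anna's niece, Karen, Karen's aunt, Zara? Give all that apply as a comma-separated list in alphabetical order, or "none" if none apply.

*her* is a pronoun; Principle B requires it to be free in its binding domain — the matrix clause.
— Anna: possessor inside the subject DP of the matrix clause; does not c-command the pronoun — Principle B does not apply; allowed.
— Anna's niece: subject of the matrix clause; c-commands the pronoun within its binding domain — blocked (Principle B).
— Karen: possessor inside the object DP of the clause headed by 'annoyed'; is c-commanded by the pronoun; coreference would bind this R-expression — blocked (Principle C).
— Karen's aunt: object of the clause headed by 'annoyed'; is c-commanded by the pronoun; coreference would bind this R-expression — blocked (Principle C).
— Zara: subject of the clause headed by 'annoyed'; is c-commanded by the pronoun; coreference would bind this R-expression — blocked (Principle C).

Anna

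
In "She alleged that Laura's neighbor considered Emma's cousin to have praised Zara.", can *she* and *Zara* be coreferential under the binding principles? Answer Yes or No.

No

*Zara* is an R-expression; Principle C requires it to be free (not bound by any c-commanding expression).
— she: subject of the matrix clause; the pronoun c-commands the R-expression — coreference blocked (Principle C).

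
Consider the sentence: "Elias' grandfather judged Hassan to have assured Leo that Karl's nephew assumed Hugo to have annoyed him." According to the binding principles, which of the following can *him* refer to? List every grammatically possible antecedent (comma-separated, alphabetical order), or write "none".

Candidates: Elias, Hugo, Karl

Elias, Karl

*him* is a pronoun; Principle B requires it to be free in its binding domain — the clause headed by 'annoyed'.
— Elias: possessor inside the subject DP of the matrix clause; does not c-command the pronoun — Principle B does not apply; allowed.
— Hugo: subject of the clause headed by 'annoyed'; c-commands the pronoun within its binding domain — blocked (Principle B).
— Karl: possessor inside the subject DP of the clause headed by 'assumed'; does not c-command the pronoun — Principle B does not apply; allowed.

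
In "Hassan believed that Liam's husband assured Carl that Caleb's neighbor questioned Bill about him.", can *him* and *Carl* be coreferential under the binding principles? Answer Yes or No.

*Carl* is an R-expression; Principle C requires it to be free (not bound by any c-commanding expression).
— him: second object of the clause headed by 'questioned'; the pronoun does not c-command the R-expression — coreference allowed.

Yes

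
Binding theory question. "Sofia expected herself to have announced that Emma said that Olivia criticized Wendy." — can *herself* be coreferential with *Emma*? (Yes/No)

*herself* is a reflexive; Principle A requires it to be bound within its binding domain — the matrix clause.
— Emma: subject of the clause headed by 'said'; does not c-command the reflexive — cannot bind it (Principle A).

No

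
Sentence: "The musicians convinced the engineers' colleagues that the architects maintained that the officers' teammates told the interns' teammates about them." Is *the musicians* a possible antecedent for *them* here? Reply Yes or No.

Yes

*them* is a pronoun; Principle B requires it to be free in its binding domain — the clause headed by 'told'.
— the musicians: subject of the matrix clause; c-commands the pronoun but lies outside its binding domain — allowed.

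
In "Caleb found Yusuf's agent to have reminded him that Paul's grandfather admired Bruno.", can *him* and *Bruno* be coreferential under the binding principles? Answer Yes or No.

*Bruno* is an R-expression; Principle C requires it to be free (not bound by any c-commanding expression).
— him: object of the clause headed by 'reminded'; the pronoun c-commands the R-expression — coreference blocked (Principle C).

No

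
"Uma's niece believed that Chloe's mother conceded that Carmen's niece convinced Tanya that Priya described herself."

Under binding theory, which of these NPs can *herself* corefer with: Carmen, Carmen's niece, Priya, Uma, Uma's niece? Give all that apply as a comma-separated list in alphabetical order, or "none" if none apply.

Priya

*herself* is a reflexive; Principle A requires it to be bound within its binding domain — the clause headed by 'described'.
— Carmen: possessor inside the subject DP of the clause headed by 'convinced'; does not c-command the reflexive — cannot bind it (Principle A).
— Carmen's niece: subject of the clause headed by 'convinced'; c-commands the reflexive but lies outside its binding domain — cannot bind it (Principle A).
— Priya: subject of the clause headed by 'described'; c-commands the reflexive within its binding domain — allowed (Principle A).
— Uma: possessor inside the subject DP of the matrix clause; does not c-command the reflexive — cannot bind it (Principle A).
— Uma's niece: subject of the matrix clause; c-commands the reflexive but lies outside its binding domain — cannot bind it (Principle A).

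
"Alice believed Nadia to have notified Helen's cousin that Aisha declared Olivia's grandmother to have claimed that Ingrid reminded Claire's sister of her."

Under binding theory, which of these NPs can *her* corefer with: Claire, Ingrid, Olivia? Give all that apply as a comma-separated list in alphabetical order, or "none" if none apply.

*her* is a pronoun; Principle B requires it to be free in its binding domain — the clause headed by 'reminded'.
— Claire: possessor inside the object DP of the clause headed by 'reminded'; does not c-command the pronoun — Principle B does not apply; allowed.
— Ingrid: subject of the clause headed by 'reminded'; c-commands the pronoun within its binding domain — blocked (Principle B).
— Olivia: possessor inside the subject DP of the clause headed by 'claimed'; does not c-command the pronoun — Principle B does not apply; allowed.

Claire, Olivia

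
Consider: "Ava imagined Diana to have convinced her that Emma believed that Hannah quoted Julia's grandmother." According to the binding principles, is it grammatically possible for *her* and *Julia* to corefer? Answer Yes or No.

*her* is a pronoun; Principle B requires it to be free in its binding domain — the clause headed by 'convinced'.
— Julia: possessor inside the object DP of the clause headed by 'quoted'; is c-commanded by the pronoun; coreference would bind this R-expression — blocked (Principle C).

No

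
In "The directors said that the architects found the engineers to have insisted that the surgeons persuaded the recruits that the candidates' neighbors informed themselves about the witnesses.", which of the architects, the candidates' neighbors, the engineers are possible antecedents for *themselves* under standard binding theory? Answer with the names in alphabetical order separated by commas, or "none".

*themselves* is a reflexive; Principle A requires it to be bound within its binding domain — the clause headed by 'informed'.
— the architects: subject of the clause headed by 'found'; c-commands the reflexive but lies outside its binding domain — cannot bind it (Principle A).
— the candidates' neighbors: subject of the clause headed by 'informed'; c-commands the reflexive within its binding domain — allowed (Principle A).
— the engineers: subject of the clause headed by 'insisted'; c-commands the reflexive but lies outside its binding domain — cannot bind it (Principle A).

the candidates' neighbors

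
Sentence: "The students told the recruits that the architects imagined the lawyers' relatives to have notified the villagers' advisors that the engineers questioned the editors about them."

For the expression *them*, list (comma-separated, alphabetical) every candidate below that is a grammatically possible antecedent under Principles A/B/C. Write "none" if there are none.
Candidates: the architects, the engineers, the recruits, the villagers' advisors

the architects, the recruits, the villagers' advisors

*them* is a pronoun; Principle B requires it to be free in its binding domain — the clause headed by 'questioned'.
— the architects: subject of the clause headed by 'imagined'; c-commands the pronoun but lies outside its binding domain — allowed.
— the engineers: subject of the clause headed by 'questioned'; c-commands the pronoun within its binding domain — blocked (Principle B).
— the recruits: object of the matrix clause; c-commands the pronoun but lies outside its binding domain — allowed.
— the villagers' advisors: object of the clause headed by 'notified'; c-commands the pronoun but lies outside its binding domain — allowed.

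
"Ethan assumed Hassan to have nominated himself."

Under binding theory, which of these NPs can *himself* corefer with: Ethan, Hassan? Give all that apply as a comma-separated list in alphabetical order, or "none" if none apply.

Hassan

*himself* is a reflexive; Principle A requires it to be bound within its binding domain — the clause headed by 'nominated'.
— Ethan: subject of the matrix clause; c-commands the reflexive but lies outside its binding domain — cannot bind it (Principle A).
— Hassan: subject of the clause headed by 'nominated'; c-commands the reflexive within its binding domain — allowed (Principle A).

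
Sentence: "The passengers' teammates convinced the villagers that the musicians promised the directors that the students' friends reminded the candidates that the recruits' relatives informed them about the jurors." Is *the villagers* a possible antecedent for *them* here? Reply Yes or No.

Yes

*them* is a pronoun; Principle B requires it to be free in its binding domain — the clause headed by 'informed'.
— the villagers: object of the matrix clause; c-commands the pronoun but lies outside its binding domain — allowed.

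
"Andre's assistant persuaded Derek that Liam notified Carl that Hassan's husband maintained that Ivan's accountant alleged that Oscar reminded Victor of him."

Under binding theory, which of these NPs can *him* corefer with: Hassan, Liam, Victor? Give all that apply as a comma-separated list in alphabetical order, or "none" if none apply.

Hassan, Liam

*him* is a pronoun; Principle B requires it to be free in its binding domain — the clause headed by 'reminded'.
— Hassan: possessor inside the subject DP of the clause headed by 'maintained'; does not c-command the pronoun — Principle B does not apply; allowed.
— Liam: subject of the clause headed by 'notified'; c-commands the pronoun but lies outside its binding domain — allowed.
— Victor: object of the clause headed by 'reminded'; c-commands the pronoun within its binding domain — blocked (Principle B).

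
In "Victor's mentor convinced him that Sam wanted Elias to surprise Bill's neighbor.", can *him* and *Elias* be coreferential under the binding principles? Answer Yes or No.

No

*Elias* is an R-expression; Principle C requires it to be free (not bound by any c-commanding expression).
— him: object of the matrix clause; the pronoun c-commands the R-expression — coreference blocked (Principle C).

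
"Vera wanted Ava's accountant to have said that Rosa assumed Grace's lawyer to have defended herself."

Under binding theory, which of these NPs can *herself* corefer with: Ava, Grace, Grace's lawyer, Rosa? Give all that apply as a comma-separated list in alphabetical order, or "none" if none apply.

*herself* is a reflexive; Principle A requires it to be bound within its binding domain — the clause headed by 'defended'.
— Ava: possessor inside the subject DP of the clause headed by 'said'; does not c-command the reflexive — cannot bind it (Principle A).
— Grace: possessor inside the subject DP of the clause headed by 'defended'; does not c-command the reflexive — cannot bind it (Principle A).
— Grace's lawyer: subject of the clause headed by 'defended'; c-commands the reflexive within its binding domain — allowed (Principle A).
— Rosa: subject of the clause headed by 'assumed'; c-commands the reflexive but lies outside its binding domain — cannot bind it (Principle A).

Grace's lawyer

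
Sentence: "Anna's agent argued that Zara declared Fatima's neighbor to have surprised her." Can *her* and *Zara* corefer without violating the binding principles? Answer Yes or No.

Yes

*Zara* is an R-expression; Principle C requires it to be free (not bound by any c-commanding expression).
— her: object of the clause headed by 'surprised'; the pronoun does not c-command the R-expression — coreference allowed.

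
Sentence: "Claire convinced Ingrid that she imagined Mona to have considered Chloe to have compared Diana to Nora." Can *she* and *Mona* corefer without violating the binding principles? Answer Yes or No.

No

*Mona* is an R-expression; Principle C requires it to be free (not bound by any c-commanding expression).
— she: subject of the clause headed by 'imagined'; the pronoun c-commands the R-expression — coreference blocked (Principle C).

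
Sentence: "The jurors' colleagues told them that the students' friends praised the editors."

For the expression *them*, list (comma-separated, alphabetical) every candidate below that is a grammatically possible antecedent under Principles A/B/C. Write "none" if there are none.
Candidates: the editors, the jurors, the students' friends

*them* is a pronoun; Principle B requires it to be free in its binding domain — the matrix clause.
— the editors: object of the clause headed by 'praised'; is c-commanded by the pronoun; coreference would bind this R-expression — blocked (Principle C).
— the jurors: possessor inside the subject DP of the matrix clause; does not c-command the pronoun — Principle B does not apply; allowed.
— the students' friends: subject of the clause headed by 'praised'; is c-commanded by the pronoun; coreference would bind this R-expression — blocked (Principle C).

the jurors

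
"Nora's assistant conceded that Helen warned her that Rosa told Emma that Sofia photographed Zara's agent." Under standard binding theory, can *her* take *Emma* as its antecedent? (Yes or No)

*her* is a pronoun; Principle B requires it to be free in its binding domain — the clause headed by 'warned'.
— Emma: object of the clause headed by 'told'; is c-commanded by the pronoun; coreference would bind this R-expression — blocked (Principle C).

No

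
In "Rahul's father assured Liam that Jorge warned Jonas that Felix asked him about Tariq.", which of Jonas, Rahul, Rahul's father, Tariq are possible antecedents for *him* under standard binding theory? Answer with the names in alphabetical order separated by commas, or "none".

*him* is a pronoun; Principle B requires it to be free in its binding domain — the clause headed by 'asked'.
— Jonas: object of the clause headed by 'warned'; c-commands the pronoun but lies outside its binding domain — allowed.
— Rahul: possessor inside the subject DP of the matrix clause; does not c-command the pronoun — Principle B does not apply; allowed.
— Rahul's father: subject of the matrix clause; c-commands the pronoun but lies outside its binding domain — allowed.
— Tariq: second object of the clause headed by 'asked'; is c-commanded by the pronoun; coreference would bind this R-expression — blocked (Principle C).

Jonas, Rahul, Rahul's father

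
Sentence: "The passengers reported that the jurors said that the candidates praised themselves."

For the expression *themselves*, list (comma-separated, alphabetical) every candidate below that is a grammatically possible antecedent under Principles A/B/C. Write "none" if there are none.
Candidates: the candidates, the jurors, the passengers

*themselves* is a reflexive; Principle A requires it to be bound within its binding domain — the clause headed by 'praised'.
— the candidates: subject of the clause headed by 'praised'; c-commands the reflexive within its binding domain — allowed (Principle A).
— the jurors: subject of the clause headed by 'said'; c-commands the reflexive but lies outside its binding domain — cannot bind it (Principle A).
— the passengers: subject of the matrix clause; c-commands the reflexive but lies outside its binding domain — cannot bind it (Principle A).

the candidates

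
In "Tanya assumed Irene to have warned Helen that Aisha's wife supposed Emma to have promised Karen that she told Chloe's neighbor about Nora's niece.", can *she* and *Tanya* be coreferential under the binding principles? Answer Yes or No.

Yes

*Tanya* is an R-expression; Principle C requires it to be free (not bound by any c-commanding expression).
— she: subject of the clause headed by 'told'; the pronoun does not c-command the R-expression — coreference allowed.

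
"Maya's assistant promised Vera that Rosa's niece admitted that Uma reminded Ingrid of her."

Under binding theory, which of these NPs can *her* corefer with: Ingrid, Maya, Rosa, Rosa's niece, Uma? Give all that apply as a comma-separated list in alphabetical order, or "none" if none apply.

Maya, Rosa, Rosa's niece

*her* is a pronoun; Principle B requires it to be free in its binding domain — the clause headed by 'reminded'.
— Ingrid: object of the clause headed by 'reminded'; c-commands the pronoun within its binding domain — blocked (Principle B).
— Maya: possessor inside the subject DP of the matrix clause; does not c-command the pronoun — Principle B does not apply; allowed.
— Rosa: possessor inside the subject DP of the clause headed by 'admitted'; does not c-command the pronoun — Principle B does not apply; allowed.
— Rosa's niece: subject of the clause headed by 'admitted'; c-commands the pronoun but lies outside its binding domain — allowed.
— Uma: subject of the clause headed by 'reminded'; c-commands the pronoun within its binding domain — blocked (Principle B).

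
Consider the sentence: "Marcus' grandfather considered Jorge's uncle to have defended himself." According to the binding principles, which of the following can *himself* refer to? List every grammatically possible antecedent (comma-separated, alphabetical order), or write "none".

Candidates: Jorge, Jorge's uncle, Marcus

Jorge's uncle

*himself* is a reflexive; Principle A requires it to be bound within its binding domain — the clause headed by 'defended'.
— Jorge: possessor inside the subject DP of the clause headed by 'defended'; does not c-command the reflexive — cannot bind it (Principle A).
— Jorge's uncle: subject of the clause headed by 'defended'; c-commands the reflexive within its binding domain — allowed (Principle A).
— Marcus: possessor inside the subject DP of the matrix clause; does not c-command the reflexive — cannot bind it (Principle A).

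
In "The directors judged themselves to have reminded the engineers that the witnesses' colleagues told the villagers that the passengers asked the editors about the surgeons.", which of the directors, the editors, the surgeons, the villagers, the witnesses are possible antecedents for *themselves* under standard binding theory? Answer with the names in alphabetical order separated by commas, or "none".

*themselves* is a reflexive; Principle A requires it to be bound within its binding domain — the matrix clause.
— the directors: subject of the matrix clause; c-commands the reflexive within its binding domain — allowed (Principle A).
— the editors: object of the clause headed by 'asked'; does not c-command the reflexive — cannot bind it (Principle A).
— the surgeons: second object of the clause headed by 'asked'; does not c-command the reflexive — cannot bind it (Principle A).
— the villagers: object of the clause headed by 'told'; does not c-command the reflexive — cannot bind it (Principle A).
— the witnesses: possessor inside the subject DP of the clause headed by 'told'; does not c-command the reflexive — cannot bind it (Principle A).

the directors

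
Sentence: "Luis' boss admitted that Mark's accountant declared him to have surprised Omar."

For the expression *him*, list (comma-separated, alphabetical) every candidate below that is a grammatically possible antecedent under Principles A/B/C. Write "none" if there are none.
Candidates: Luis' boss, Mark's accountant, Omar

Luis' boss

*him* is a pronoun; Principle B requires it to be free in its binding domain — the clause headed by 'declared'.
— Luis' boss: subject of the matrix clause; c-commands the pronoun but lies outside its binding domain — allowed.
— Mark's accountant: subject of the clause headed by 'declared'; c-commands the pronoun within its binding domain — blocked (Principle B).
— Omar: object of the clause headed by 'surprised'; is c-commanded by the pronoun; coreference would bind this R-expression — blocked (Principle C).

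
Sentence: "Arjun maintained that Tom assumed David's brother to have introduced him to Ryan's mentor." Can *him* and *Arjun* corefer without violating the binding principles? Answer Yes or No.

Yes

*Arjun* is an R-expression; Principle C requires it to be free (not bound by any c-commanding expression).
— him: object of the clause headed by 'introduced'; the pronoun does not c-command the R-expression — coreference allowed.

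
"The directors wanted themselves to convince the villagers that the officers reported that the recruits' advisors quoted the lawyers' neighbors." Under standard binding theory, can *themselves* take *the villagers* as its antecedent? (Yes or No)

*themselves* is a reflexive; Principle A requires it to be bound within its binding domain — the matrix clause.
— the villagers: object of the clause headed by 'convince'; does not c-command the reflexive — cannot bind it (Principle A).

No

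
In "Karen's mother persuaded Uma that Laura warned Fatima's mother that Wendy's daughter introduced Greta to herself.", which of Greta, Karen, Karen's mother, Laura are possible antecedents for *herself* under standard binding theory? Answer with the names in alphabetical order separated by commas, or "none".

Greta

*herself* is a reflexive; Principle A requires it to be bound within its binding domain — the clause headed by 'introduced'.
— Greta: object of the clause headed by 'introduced'; c-commands the reflexive within its binding domain — allowed (Principle A).
— Karen: possessor inside the subject DP of the matrix clause; does not c-command the reflexive — cannot bind it (Principle A).
— Karen's mother: subject of the matrix clause; c-commands the reflexive but lies outside its binding domain — cannot bind it (Principle A).
— Laura: subject of the clause headed by 'warned'; c-commands the reflexive but lies outside its binding domain — cannot bind it (Principle A).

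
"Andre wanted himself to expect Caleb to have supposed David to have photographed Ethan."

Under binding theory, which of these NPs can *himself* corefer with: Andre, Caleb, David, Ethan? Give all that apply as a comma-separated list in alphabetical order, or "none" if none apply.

*himself* is a reflexive; Principle A requires it to be bound within its binding domain — the matrix clause.
— Andre: subject of the matrix clause; c-commands the reflexive within its binding domain — allowed (Principle A).
— Caleb: subject of the clause headed by 'supposed'; does not c-command the reflexive — cannot bind it (Principle A).
— David: subject of the clause headed by 'photographed'; does not c-command the reflexive — cannot bind it (Principle A).
— Ethan: object of the clause headed by 'photographed'; does not c-command the reflexive — cannot bind it (Principle A).

Andre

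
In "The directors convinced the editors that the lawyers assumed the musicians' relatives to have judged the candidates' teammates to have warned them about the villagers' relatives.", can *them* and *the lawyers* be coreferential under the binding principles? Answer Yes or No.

Yes

*the lawyers* is an R-expression; Principle C requires it to be free (not bound by any c-commanding expression).
— them: object of the clause headed by 'warned'; the pronoun does not c-command the R-expression — coreference allowed.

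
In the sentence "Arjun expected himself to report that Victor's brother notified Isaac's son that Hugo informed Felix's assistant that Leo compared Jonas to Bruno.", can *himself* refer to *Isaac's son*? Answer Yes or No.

No

*himself* is a reflexive; Principle A requires it to be bound within its binding domain — the matrix clause.
— Isaac's son: object of the clause headed by 'notified'; does not c-command the reflexive — cannot bind it (Principle A).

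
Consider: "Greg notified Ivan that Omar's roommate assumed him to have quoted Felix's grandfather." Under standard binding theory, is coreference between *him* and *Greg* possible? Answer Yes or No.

*Greg* is an R-expression; Principle C requires it to be free (not bound by any c-commanding expression).
— him: subject of the clause headed by 'quoted'; the pronoun does not c-command the R-expression — coreference allowed.

Yes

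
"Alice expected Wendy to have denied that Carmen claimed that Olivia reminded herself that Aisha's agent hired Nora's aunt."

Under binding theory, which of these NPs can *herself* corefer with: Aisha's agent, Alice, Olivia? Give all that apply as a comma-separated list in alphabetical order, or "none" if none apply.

*herself* is a reflexive; Principle A requires it to be bound within its binding domain — the clause headed by 'reminded'.
— Aisha's agent: subject of the clause headed by 'hired'; does not c-command the reflexive — cannot bind it (Principle A).
— Alice: subject of the matrix clause; c-commands the reflexive but lies outside its binding domain — cannot bind it (Principle A).
— Olivia: subject of the clause headed by 'reminded'; c-commands the reflexive within its binding domain — allowed (Principle A).

Olivia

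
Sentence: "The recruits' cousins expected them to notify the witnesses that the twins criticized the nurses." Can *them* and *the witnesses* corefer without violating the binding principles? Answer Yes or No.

No

*the witnesses* is an R-expression; Principle C requires it to be free (not bound by any c-commanding expression).
— them: subject of the clause headed by 'notify'; the pronoun c-commands the R-expression — coreference blocked (Principle C).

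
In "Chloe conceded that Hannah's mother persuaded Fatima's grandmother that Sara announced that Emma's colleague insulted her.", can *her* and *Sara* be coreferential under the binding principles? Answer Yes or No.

*Sara* is an R-expression; Principle C requires it to be free (not bound by any c-commanding expression).
— her: object of the clause headed by 'insulted'; the pronoun does not c-command the R-expression — coreference allowed.

Yes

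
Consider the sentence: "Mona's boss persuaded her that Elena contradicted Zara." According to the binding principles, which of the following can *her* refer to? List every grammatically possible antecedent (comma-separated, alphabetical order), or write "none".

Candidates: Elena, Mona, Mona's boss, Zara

Mona

*her* is a pronoun; Principle B requires it to be free in its binding domain — the matrix clause.
— Elena: subject of the clause headed by 'contradicted'; is c-commanded by the pronoun; coreference would bind this R-expression — blocked (Principle C).
— Mona: possessor inside the subject DP of the matrix clause; does not c-command the pronoun — Principle B does not apply; allowed.
— Mona's boss: subject of the matrix clause; c-commands the pronoun within its binding domain — blocked (Principle B).
— Zara: object of the clause headed by 'contradicted'; is c-commanded by the pronoun; coreference would bind this R-expression — blocked (Principle C).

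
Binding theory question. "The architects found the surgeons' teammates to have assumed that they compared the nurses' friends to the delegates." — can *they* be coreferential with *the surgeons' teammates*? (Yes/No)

*they* is a pronoun; Principle B requires it to be free in its binding domain — the clause headed by 'compared'.
— the surgeons' teammates: subject of the clause headed by 'assumed'; c-commands the pronoun but lies outside its binding domain — allowed.

Yes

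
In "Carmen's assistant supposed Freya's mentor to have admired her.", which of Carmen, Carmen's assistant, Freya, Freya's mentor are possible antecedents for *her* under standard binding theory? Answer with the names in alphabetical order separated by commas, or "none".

*her* is a pronoun; Principle B requires it to be free in its binding domain — the clause headed by 'admired'.
— Carmen: possessor inside the subject DP of the matrix clause; does not c-command the pronoun — Principle B does not apply; allowed.
— Carmen's assistant: subject of the matrix clause; c-commands the pronoun but lies outside its binding domain — allowed.
— Freya: possessor inside the subject DP of the clause headed by 'admired'; does not c-command the pronoun — Principle B does not apply; allowed.
— Freya's mentor: subject of the clause headed by 'admired'; c-commands the pronoun within its binding domain — blocked (Principle B).

Carmen, Carmen's assistant, Freya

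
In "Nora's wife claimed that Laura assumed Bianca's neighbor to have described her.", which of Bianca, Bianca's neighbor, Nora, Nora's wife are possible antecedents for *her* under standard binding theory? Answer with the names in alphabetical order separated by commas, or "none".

Bianca, Nora, Nora's wife

*her* is a pronoun; Principle B requires it to be free in its binding domain — the clause headed by 'described'.
— Bianca: possessor inside the subject DP of the clause headed by 'described'; does not c-command the pronoun — Principle B does not apply; allowed.
— Bianca's neighbor: subject of the clause headed by 'described'; c-commands the pronoun within its binding domain — blocked (Principle B).
— Nora: possessor inside the subject DP of the matrix clause; does not c-command the pronoun — Principle B does not apply; allowed.
— Nora's wife: subject of the matrix clause; c-commands the pronoun but lies outside its binding domain — allowed.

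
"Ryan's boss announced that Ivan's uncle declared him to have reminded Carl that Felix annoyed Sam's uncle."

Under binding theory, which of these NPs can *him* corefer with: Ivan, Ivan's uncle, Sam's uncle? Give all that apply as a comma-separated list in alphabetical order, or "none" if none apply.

*him* is a pronoun; Principle B requires it to be free in its binding domain — the clause headed by 'declared'.
— Ivan: possessor inside the subject DP of the clause headed by 'declared'; does not c-command the pronoun — Principle B does not apply; allowed.
— Ivan's uncle: subject of the clause headed by 'declared'; c-commands the pronoun within its binding domain — blocked (Principle B).
— Sam's uncle: object of the clause headed by 'annoyed'; is c-commanded by the pronoun; coreference would bind this R-expression — blocked (Principle C).

Ivan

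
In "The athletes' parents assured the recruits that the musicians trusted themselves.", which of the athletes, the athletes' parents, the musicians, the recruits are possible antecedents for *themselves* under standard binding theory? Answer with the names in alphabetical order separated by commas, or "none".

the musicians

*themselves* is a reflexive; Principle A requires it to be bound within its binding domain — the clause headed by 'trusted'.
— the athletes: possessor inside the subject DP of the matrix clause; does not c-command the reflexive — cannot bind it (Principle A).
— the athletes' parents: subject of the matrix clause; c-commands the reflexive but lies outside its binding domain — cannot bind it (Principle A).
— the musicians: subject of the clause headed by 'trusted'; c-commands the reflexive within its binding domain — allowed (Principle A).
— the recruits: object of the matrix clause; c-commands the reflexive but lies outside its binding domain — cannot bind it (Principle A).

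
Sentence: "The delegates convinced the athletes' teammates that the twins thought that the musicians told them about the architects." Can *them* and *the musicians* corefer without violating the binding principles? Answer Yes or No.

No

*the musicians* is an R-expression; Principle C requires it to be free (not bound by any c-commanding expression).
— them: object of the clause headed by 'told'; the R-expression locally c-commands the pronoun — coreference blocked (Principle B on the pronoun).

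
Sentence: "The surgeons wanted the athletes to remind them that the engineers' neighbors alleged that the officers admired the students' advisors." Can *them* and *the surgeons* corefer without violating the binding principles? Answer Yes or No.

Yes

*the surgeons* is an R-expression; Principle C requires it to be free (not bound by any c-commanding expression).
— them: object of the clause headed by 'remind'; the pronoun does not c-command the R-expression — coreference allowed.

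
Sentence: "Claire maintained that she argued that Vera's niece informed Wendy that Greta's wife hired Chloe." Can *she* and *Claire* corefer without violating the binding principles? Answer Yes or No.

*Claire* is an R-expression; Principle C requires it to be free (not bound by any c-commanding expression).
— she: subject of the clause headed by 'argued'; the pronoun does not c-command the R-expression — coreference allowed.

Yes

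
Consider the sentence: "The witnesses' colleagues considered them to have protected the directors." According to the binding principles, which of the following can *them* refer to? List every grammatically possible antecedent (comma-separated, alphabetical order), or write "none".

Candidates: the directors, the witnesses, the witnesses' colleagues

*them* is a pronoun; Principle B requires it to be free in its binding domain — the matrix clause.
— the directors: object of the clause headed by 'protected'; is c-commanded by the pronoun; coreference would bind this R-expression — blocked (Principle C).
— the witnesses: possessor inside the subject DP of the matrix clause; does not c-command the pronoun — Principle B does not apply; allowed.
— the witnesses' colleagues: subject of the matrix clause; c-commands the pronoun within its binding domain — blocked (Principle B).

the witnesses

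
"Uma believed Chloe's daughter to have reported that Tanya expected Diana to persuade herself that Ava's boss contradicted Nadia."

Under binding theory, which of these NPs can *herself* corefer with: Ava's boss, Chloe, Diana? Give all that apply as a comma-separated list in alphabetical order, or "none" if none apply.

*herself* is a reflexive; Principle A requires it to be bound within its binding domain — the clause headed by 'persuade'.
— Ava's boss: subject of the clause headed by 'contradicted'; does not c-command the reflexive — cannot bind it (Principle A).
— Chloe: possessor inside the subject DP of the clause headed by 'reported'; does not c-command the reflexive — cannot bind it (Principle A).
— Diana: subject of the clause headed by 'persuade'; c-commands the reflexive within its binding domain — allowed (Principle A).

Diana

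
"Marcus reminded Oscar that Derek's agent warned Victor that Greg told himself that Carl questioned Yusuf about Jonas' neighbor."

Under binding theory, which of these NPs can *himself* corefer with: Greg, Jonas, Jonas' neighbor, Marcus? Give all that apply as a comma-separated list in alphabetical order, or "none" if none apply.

*himself* is a reflexive; Principle A requires it to be bound within its binding domain — the clause headed by 'told'.
— Greg: subject of the clause headed by 'told'; c-commands the reflexive within its binding domain — allowed (Principle A).
— Jonas: possessor inside the second object DP of the clause headed by 'questioned'; does not c-command the reflexive — cannot bind it (Principle A).
— Jonas' neighbor: second object of the clause headed by 'questioned'; does not c-command the reflexive — cannot bind it (Principle A).
— Marcus: subject of the matrix clause; c-commands the reflexive but lies outside its binding domain — cannot bind it (Principle A).

Greg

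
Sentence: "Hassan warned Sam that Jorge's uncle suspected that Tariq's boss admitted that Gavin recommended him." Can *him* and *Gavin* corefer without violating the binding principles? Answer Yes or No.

No

*Gavin* is an R-expression; Principle C requires it to be free (not bound by any c-commanding expression).
— him: object of the clause headed by 'recommended'; the R-expression locally c-commands the pronoun — coreference blocked (Principle B on the pronoun).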